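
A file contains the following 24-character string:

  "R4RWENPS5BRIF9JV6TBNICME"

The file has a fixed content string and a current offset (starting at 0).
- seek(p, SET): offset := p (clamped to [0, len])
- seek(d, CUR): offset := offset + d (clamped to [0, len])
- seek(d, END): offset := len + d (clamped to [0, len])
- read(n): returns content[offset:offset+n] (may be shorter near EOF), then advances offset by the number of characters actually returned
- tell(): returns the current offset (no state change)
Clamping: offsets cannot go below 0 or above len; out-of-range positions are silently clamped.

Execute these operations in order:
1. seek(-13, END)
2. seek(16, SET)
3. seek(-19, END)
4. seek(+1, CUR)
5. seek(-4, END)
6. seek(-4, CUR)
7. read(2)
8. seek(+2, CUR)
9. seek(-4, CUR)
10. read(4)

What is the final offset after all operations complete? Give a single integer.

Answer: 20

Derivation:
After 1 (seek(-13, END)): offset=11
After 2 (seek(16, SET)): offset=16
After 3 (seek(-19, END)): offset=5
After 4 (seek(+1, CUR)): offset=6
After 5 (seek(-4, END)): offset=20
After 6 (seek(-4, CUR)): offset=16
After 7 (read(2)): returned '6T', offset=18
After 8 (seek(+2, CUR)): offset=20
After 9 (seek(-4, CUR)): offset=16
After 10 (read(4)): returned '6TBN', offset=20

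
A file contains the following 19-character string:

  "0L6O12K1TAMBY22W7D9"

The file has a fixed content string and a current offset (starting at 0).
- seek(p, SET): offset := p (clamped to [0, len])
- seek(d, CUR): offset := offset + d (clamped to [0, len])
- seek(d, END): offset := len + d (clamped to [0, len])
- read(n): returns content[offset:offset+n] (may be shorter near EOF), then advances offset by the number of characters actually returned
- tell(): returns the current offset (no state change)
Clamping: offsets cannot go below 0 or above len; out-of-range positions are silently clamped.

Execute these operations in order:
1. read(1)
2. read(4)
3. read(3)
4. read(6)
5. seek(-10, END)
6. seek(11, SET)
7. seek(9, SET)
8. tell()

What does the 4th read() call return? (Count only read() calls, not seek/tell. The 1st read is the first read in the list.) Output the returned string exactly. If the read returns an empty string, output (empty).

Answer: TAMBY2

Derivation:
After 1 (read(1)): returned '0', offset=1
After 2 (read(4)): returned 'L6O1', offset=5
After 3 (read(3)): returned '2K1', offset=8
After 4 (read(6)): returned 'TAMBY2', offset=14
After 5 (seek(-10, END)): offset=9
After 6 (seek(11, SET)): offset=11
After 7 (seek(9, SET)): offset=9
After 8 (tell()): offset=9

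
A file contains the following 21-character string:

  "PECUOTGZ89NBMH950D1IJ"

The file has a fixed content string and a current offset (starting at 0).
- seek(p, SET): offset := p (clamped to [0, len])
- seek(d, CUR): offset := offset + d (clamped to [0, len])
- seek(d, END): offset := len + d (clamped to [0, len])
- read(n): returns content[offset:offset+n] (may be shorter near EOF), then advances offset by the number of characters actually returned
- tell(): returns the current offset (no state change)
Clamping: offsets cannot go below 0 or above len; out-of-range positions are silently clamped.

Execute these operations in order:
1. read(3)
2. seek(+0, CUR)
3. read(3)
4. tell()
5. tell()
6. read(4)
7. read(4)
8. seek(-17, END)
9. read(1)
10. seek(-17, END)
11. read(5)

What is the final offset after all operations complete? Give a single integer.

Answer: 9

Derivation:
After 1 (read(3)): returned 'PEC', offset=3
After 2 (seek(+0, CUR)): offset=3
After 3 (read(3)): returned 'UOT', offset=6
After 4 (tell()): offset=6
After 5 (tell()): offset=6
After 6 (read(4)): returned 'GZ89', offset=10
After 7 (read(4)): returned 'NBMH', offset=14
After 8 (seek(-17, END)): offset=4
After 9 (read(1)): returned 'O', offset=5
After 10 (seek(-17, END)): offset=4
After 11 (read(5)): returned 'OTGZ8', offset=9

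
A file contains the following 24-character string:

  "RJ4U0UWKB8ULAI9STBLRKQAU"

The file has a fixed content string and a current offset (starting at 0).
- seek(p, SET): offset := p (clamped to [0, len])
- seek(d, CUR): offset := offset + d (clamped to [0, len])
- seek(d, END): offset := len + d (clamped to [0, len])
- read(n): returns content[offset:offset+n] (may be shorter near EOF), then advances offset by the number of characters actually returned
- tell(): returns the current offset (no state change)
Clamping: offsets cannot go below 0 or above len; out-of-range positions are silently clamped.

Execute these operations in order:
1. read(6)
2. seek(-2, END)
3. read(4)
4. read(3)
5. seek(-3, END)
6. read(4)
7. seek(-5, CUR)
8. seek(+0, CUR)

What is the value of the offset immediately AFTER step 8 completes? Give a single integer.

After 1 (read(6)): returned 'RJ4U0U', offset=6
After 2 (seek(-2, END)): offset=22
After 3 (read(4)): returned 'AU', offset=24
After 4 (read(3)): returned '', offset=24
After 5 (seek(-3, END)): offset=21
After 6 (read(4)): returned 'QAU', offset=24
After 7 (seek(-5, CUR)): offset=19
After 8 (seek(+0, CUR)): offset=19

Answer: 19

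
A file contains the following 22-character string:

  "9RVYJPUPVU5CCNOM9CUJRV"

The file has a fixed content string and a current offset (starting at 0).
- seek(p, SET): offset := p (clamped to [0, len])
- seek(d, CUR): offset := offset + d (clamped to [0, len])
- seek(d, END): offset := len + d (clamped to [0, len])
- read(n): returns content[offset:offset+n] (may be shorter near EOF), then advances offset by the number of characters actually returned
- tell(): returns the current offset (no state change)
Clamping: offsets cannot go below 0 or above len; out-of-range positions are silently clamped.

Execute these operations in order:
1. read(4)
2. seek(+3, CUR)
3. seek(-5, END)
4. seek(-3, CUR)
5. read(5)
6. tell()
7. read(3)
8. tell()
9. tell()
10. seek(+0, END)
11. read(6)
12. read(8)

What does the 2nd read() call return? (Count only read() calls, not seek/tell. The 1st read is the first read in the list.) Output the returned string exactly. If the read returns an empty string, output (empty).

After 1 (read(4)): returned '9RVY', offset=4
After 2 (seek(+3, CUR)): offset=7
After 3 (seek(-5, END)): offset=17
After 4 (seek(-3, CUR)): offset=14
After 5 (read(5)): returned 'OM9CU', offset=19
After 6 (tell()): offset=19
After 7 (read(3)): returned 'JRV', offset=22
After 8 (tell()): offset=22
After 9 (tell()): offset=22
After 10 (seek(+0, END)): offset=22
After 11 (read(6)): returned '', offset=22
After 12 (read(8)): returned '', offset=22

Answer: OM9CU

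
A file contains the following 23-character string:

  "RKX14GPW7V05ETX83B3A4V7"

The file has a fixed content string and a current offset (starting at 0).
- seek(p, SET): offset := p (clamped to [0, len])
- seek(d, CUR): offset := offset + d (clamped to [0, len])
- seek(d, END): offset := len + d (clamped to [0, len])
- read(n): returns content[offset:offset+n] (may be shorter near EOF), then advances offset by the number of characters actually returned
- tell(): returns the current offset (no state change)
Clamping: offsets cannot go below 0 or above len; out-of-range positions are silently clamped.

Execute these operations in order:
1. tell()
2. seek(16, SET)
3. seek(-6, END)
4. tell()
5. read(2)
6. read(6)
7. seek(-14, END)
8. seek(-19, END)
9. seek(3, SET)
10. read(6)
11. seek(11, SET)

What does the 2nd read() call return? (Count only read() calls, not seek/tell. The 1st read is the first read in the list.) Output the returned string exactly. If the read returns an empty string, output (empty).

Answer: A4V7

Derivation:
After 1 (tell()): offset=0
After 2 (seek(16, SET)): offset=16
After 3 (seek(-6, END)): offset=17
After 4 (tell()): offset=17
After 5 (read(2)): returned 'B3', offset=19
After 6 (read(6)): returned 'A4V7', offset=23
After 7 (seek(-14, END)): offset=9
After 8 (seek(-19, END)): offset=4
After 9 (seek(3, SET)): offset=3
After 10 (read(6)): returned '14GPW7', offset=9
After 11 (seek(11, SET)): offset=11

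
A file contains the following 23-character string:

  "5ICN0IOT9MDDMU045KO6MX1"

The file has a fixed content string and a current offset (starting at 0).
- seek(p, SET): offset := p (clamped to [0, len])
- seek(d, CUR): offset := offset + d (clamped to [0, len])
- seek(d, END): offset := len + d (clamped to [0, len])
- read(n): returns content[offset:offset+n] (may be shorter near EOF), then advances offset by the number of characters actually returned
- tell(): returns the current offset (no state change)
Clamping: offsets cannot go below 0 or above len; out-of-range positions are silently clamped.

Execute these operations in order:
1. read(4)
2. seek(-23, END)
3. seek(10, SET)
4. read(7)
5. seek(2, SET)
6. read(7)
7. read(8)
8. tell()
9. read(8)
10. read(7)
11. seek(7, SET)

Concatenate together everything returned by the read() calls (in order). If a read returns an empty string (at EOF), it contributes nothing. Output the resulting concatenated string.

After 1 (read(4)): returned '5ICN', offset=4
After 2 (seek(-23, END)): offset=0
After 3 (seek(10, SET)): offset=10
After 4 (read(7)): returned 'DDMU045', offset=17
After 5 (seek(2, SET)): offset=2
After 6 (read(7)): returned 'CN0IOT9', offset=9
After 7 (read(8)): returned 'MDDMU045', offset=17
After 8 (tell()): offset=17
After 9 (read(8)): returned 'KO6MX1', offset=23
After 10 (read(7)): returned '', offset=23
After 11 (seek(7, SET)): offset=7

Answer: 5ICNDDMU045CN0IOT9MDDMU045KO6MX1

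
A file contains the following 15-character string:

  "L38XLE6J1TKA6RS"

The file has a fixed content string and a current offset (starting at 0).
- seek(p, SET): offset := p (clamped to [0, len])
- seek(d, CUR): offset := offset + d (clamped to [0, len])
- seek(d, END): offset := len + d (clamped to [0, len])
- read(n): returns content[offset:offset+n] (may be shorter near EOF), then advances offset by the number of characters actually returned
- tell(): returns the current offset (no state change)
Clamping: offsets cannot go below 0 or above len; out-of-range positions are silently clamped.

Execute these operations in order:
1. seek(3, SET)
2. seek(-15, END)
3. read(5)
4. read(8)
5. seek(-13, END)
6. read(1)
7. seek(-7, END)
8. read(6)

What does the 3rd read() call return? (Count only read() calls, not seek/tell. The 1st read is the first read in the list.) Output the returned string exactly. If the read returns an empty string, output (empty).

After 1 (seek(3, SET)): offset=3
After 2 (seek(-15, END)): offset=0
After 3 (read(5)): returned 'L38XL', offset=5
After 4 (read(8)): returned 'E6J1TKA6', offset=13
After 5 (seek(-13, END)): offset=2
After 6 (read(1)): returned '8', offset=3
After 7 (seek(-7, END)): offset=8
After 8 (read(6)): returned '1TKA6R', offset=14

Answer: 8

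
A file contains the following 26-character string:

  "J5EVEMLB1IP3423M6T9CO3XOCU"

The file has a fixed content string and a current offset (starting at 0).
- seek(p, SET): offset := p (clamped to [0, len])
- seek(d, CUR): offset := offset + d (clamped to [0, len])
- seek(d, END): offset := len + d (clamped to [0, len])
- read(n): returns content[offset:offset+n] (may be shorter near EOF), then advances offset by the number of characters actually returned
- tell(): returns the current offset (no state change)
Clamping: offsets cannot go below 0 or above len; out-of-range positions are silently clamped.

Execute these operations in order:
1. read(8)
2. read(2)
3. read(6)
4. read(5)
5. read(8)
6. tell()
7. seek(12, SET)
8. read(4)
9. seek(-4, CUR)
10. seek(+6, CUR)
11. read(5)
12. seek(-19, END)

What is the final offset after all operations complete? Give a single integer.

Answer: 7

Derivation:
After 1 (read(8)): returned 'J5EVEMLB', offset=8
After 2 (read(2)): returned '1I', offset=10
After 3 (read(6)): returned 'P3423M', offset=16
After 4 (read(5)): returned '6T9CO', offset=21
After 5 (read(8)): returned '3XOCU', offset=26
After 6 (tell()): offset=26
After 7 (seek(12, SET)): offset=12
After 8 (read(4)): returned '423M', offset=16
After 9 (seek(-4, CUR)): offset=12
After 10 (seek(+6, CUR)): offset=18
After 11 (read(5)): returned '9CO3X', offset=23
After 12 (seek(-19, END)): offset=7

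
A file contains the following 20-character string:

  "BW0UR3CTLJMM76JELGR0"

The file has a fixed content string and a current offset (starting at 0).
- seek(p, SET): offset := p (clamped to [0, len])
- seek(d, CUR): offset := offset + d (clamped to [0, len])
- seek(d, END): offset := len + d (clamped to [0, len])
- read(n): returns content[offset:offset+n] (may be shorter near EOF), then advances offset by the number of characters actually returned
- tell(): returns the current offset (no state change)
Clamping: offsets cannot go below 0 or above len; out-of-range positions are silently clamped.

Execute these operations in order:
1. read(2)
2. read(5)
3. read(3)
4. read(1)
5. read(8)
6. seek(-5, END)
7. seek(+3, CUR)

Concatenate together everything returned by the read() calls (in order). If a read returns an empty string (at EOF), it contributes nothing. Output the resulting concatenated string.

Answer: BW0UR3CTLJMM76JELGR

Derivation:
After 1 (read(2)): returned 'BW', offset=2
After 2 (read(5)): returned '0UR3C', offset=7
After 3 (read(3)): returned 'TLJ', offset=10
After 4 (read(1)): returned 'M', offset=11
After 5 (read(8)): returned 'M76JELGR', offset=19
After 6 (seek(-5, END)): offset=15
After 7 (seek(+3, CUR)): offset=18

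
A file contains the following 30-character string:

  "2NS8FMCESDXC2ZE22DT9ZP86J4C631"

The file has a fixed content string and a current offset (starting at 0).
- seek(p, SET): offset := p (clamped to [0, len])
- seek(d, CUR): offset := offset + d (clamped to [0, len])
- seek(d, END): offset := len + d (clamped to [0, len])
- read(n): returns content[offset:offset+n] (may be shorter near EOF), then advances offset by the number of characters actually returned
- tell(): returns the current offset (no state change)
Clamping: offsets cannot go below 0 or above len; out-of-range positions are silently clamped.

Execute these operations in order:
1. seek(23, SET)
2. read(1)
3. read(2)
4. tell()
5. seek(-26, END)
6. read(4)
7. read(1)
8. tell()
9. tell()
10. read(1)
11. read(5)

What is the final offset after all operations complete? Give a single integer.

Answer: 15

Derivation:
After 1 (seek(23, SET)): offset=23
After 2 (read(1)): returned '6', offset=24
After 3 (read(2)): returned 'J4', offset=26
After 4 (tell()): offset=26
After 5 (seek(-26, END)): offset=4
After 6 (read(4)): returned 'FMCE', offset=8
After 7 (read(1)): returned 'S', offset=9
After 8 (tell()): offset=9
After 9 (tell()): offset=9
After 10 (read(1)): returned 'D', offset=10
After 11 (read(5)): returned 'XC2ZE', offset=15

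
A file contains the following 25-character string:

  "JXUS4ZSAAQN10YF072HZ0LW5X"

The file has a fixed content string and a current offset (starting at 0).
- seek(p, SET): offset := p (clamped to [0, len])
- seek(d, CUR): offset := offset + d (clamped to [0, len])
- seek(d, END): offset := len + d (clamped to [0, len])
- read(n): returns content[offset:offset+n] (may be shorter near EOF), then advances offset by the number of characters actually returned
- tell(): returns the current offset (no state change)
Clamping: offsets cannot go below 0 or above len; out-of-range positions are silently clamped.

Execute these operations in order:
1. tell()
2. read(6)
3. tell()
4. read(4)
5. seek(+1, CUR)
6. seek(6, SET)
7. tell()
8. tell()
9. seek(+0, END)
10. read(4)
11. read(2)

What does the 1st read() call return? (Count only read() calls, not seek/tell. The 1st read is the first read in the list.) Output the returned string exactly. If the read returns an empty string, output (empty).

Answer: JXUS4Z

Derivation:
After 1 (tell()): offset=0
After 2 (read(6)): returned 'JXUS4Z', offset=6
After 3 (tell()): offset=6
After 4 (read(4)): returned 'SAAQ', offset=10
After 5 (seek(+1, CUR)): offset=11
After 6 (seek(6, SET)): offset=6
After 7 (tell()): offset=6
After 8 (tell()): offset=6
After 9 (seek(+0, END)): offset=25
After 10 (read(4)): returned '', offset=25
After 11 (read(2)): returned '', offset=25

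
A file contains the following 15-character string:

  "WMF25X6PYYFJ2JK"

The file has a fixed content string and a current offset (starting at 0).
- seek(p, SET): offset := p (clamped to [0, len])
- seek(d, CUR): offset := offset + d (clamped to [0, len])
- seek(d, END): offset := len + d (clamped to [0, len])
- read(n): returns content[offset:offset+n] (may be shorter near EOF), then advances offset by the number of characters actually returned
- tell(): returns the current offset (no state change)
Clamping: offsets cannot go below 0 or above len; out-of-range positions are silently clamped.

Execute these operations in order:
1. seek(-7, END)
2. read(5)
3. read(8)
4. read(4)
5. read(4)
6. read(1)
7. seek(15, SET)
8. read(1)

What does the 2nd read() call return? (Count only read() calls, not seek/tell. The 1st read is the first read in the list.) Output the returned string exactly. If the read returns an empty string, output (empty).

After 1 (seek(-7, END)): offset=8
After 2 (read(5)): returned 'YYFJ2', offset=13
After 3 (read(8)): returned 'JK', offset=15
After 4 (read(4)): returned '', offset=15
After 5 (read(4)): returned '', offset=15
After 6 (read(1)): returned '', offset=15
After 7 (seek(15, SET)): offset=15
After 8 (read(1)): returned '', offset=15

Answer: JK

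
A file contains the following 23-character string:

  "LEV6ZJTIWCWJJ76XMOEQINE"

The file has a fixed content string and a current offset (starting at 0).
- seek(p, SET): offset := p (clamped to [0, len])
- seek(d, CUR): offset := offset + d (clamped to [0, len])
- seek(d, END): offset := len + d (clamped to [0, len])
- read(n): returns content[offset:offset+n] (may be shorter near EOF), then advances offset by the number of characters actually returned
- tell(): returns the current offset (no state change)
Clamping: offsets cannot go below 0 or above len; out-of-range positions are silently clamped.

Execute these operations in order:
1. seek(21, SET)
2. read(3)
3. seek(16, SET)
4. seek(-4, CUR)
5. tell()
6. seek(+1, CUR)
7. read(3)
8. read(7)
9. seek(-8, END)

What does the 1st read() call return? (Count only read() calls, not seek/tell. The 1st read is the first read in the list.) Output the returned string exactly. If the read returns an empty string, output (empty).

Answer: NE

Derivation:
After 1 (seek(21, SET)): offset=21
After 2 (read(3)): returned 'NE', offset=23
After 3 (seek(16, SET)): offset=16
After 4 (seek(-4, CUR)): offset=12
After 5 (tell()): offset=12
After 6 (seek(+1, CUR)): offset=13
After 7 (read(3)): returned '76X', offset=16
After 8 (read(7)): returned 'MOEQINE', offset=23
After 9 (seek(-8, END)): offset=15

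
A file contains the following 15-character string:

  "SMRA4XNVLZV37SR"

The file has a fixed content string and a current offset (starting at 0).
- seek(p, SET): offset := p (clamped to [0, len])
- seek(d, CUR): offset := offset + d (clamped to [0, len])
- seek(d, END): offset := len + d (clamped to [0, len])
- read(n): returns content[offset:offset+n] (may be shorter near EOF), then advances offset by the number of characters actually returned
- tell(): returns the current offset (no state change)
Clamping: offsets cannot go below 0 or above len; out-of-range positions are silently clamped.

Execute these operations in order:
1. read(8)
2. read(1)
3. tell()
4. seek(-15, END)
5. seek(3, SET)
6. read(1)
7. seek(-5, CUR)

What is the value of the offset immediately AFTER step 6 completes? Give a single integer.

Answer: 4

Derivation:
After 1 (read(8)): returned 'SMRA4XNV', offset=8
After 2 (read(1)): returned 'L', offset=9
After 3 (tell()): offset=9
After 4 (seek(-15, END)): offset=0
After 5 (seek(3, SET)): offset=3
After 6 (read(1)): returned 'A', offset=4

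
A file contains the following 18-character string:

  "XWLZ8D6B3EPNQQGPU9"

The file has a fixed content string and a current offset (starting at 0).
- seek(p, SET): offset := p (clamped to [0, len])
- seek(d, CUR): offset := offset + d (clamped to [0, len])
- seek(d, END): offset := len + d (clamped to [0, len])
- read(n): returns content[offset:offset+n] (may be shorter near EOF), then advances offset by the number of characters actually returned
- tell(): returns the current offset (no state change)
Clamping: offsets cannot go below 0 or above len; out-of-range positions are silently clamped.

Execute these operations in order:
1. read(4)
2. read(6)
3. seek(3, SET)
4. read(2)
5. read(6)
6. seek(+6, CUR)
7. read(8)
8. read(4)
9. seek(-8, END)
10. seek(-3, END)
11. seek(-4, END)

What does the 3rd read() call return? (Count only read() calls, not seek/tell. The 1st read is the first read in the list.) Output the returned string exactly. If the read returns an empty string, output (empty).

Answer: Z8

Derivation:
After 1 (read(4)): returned 'XWLZ', offset=4
After 2 (read(6)): returned '8D6B3E', offset=10
After 3 (seek(3, SET)): offset=3
After 4 (read(2)): returned 'Z8', offset=5
After 5 (read(6)): returned 'D6B3EP', offset=11
After 6 (seek(+6, CUR)): offset=17
After 7 (read(8)): returned '9', offset=18
After 8 (read(4)): returned '', offset=18
After 9 (seek(-8, END)): offset=10
After 10 (seek(-3, END)): offset=15
After 11 (seek(-4, END)): offset=14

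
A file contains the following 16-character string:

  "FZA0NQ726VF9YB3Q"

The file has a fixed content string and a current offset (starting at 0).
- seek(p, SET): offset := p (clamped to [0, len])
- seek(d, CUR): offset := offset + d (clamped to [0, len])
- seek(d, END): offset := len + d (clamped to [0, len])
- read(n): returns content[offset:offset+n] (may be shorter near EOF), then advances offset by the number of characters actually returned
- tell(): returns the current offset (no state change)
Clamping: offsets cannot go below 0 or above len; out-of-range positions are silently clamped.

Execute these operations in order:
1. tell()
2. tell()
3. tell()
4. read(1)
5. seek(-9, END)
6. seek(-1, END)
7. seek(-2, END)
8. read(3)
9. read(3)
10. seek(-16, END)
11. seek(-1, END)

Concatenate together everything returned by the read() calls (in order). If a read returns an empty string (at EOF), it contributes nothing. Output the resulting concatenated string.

After 1 (tell()): offset=0
After 2 (tell()): offset=0
After 3 (tell()): offset=0
After 4 (read(1)): returned 'F', offset=1
After 5 (seek(-9, END)): offset=7
After 6 (seek(-1, END)): offset=15
After 7 (seek(-2, END)): offset=14
After 8 (read(3)): returned '3Q', offset=16
After 9 (read(3)): returned '', offset=16
After 10 (seek(-16, END)): offset=0
After 11 (seek(-1, END)): offset=15

Answer: F3Q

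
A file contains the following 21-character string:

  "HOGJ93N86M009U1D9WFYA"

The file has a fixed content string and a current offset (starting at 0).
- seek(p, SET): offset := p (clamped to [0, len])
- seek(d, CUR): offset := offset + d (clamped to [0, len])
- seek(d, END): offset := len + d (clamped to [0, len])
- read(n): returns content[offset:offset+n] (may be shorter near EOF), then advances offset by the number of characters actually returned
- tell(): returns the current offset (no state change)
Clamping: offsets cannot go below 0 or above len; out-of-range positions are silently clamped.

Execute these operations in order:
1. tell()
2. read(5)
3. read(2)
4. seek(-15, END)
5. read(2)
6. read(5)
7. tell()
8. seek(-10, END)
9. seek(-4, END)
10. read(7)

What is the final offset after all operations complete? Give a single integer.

Answer: 21

Derivation:
After 1 (tell()): offset=0
After 2 (read(5)): returned 'HOGJ9', offset=5
After 3 (read(2)): returned '3N', offset=7
After 4 (seek(-15, END)): offset=6
After 5 (read(2)): returned 'N8', offset=8
After 6 (read(5)): returned '6M009', offset=13
After 7 (tell()): offset=13
After 8 (seek(-10, END)): offset=11
After 9 (seek(-4, END)): offset=17
After 10 (read(7)): returned 'WFYA', offset=21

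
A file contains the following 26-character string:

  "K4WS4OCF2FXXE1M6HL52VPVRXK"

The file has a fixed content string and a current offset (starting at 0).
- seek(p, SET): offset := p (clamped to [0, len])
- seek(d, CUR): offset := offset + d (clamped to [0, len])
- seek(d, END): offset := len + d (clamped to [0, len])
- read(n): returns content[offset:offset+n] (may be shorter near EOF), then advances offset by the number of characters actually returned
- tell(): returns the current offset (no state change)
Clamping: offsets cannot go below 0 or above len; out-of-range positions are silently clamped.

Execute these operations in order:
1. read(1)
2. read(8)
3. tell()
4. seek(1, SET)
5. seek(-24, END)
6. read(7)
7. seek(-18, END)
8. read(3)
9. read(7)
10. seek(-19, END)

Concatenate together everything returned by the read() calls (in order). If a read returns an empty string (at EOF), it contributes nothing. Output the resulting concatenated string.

Answer: K4WS4OCF2WS4OCF22FXXE1M6HL

Derivation:
After 1 (read(1)): returned 'K', offset=1
After 2 (read(8)): returned '4WS4OCF2', offset=9
After 3 (tell()): offset=9
After 4 (seek(1, SET)): offset=1
After 5 (seek(-24, END)): offset=2
After 6 (read(7)): returned 'WS4OCF2', offset=9
After 7 (seek(-18, END)): offset=8
After 8 (read(3)): returned '2FX', offset=11
After 9 (read(7)): returned 'XE1M6HL', offset=18
After 10 (seek(-19, END)): offset=7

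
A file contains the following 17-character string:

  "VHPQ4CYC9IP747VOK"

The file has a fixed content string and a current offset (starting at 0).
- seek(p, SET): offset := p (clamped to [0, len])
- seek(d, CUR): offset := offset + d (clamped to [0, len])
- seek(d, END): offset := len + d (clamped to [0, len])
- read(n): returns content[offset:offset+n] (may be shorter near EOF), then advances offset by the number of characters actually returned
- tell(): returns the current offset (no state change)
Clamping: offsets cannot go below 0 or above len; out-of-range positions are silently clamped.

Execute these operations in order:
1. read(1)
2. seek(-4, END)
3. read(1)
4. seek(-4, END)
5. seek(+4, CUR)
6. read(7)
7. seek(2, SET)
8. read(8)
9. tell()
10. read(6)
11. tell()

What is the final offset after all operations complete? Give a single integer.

After 1 (read(1)): returned 'V', offset=1
After 2 (seek(-4, END)): offset=13
After 3 (read(1)): returned '7', offset=14
After 4 (seek(-4, END)): offset=13
After 5 (seek(+4, CUR)): offset=17
After 6 (read(7)): returned '', offset=17
After 7 (seek(2, SET)): offset=2
After 8 (read(8)): returned 'PQ4CYC9I', offset=10
After 9 (tell()): offset=10
After 10 (read(6)): returned 'P747VO', offset=16
After 11 (tell()): offset=16

Answer: 16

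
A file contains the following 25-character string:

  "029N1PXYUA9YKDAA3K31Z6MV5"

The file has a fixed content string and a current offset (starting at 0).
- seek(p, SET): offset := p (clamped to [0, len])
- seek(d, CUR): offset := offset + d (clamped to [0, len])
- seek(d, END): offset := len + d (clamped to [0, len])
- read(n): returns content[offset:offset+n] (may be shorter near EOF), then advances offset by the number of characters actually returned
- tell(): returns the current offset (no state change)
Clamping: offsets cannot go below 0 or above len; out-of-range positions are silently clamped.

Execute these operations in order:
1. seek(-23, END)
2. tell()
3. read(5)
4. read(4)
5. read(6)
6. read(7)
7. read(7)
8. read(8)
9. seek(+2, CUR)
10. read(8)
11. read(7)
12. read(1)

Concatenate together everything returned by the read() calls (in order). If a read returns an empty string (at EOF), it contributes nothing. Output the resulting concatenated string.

After 1 (seek(-23, END)): offset=2
After 2 (tell()): offset=2
After 3 (read(5)): returned '9N1PX', offset=7
After 4 (read(4)): returned 'YUA9', offset=11
After 5 (read(6)): returned 'YKDAA3', offset=17
After 6 (read(7)): returned 'K31Z6MV', offset=24
After 7 (read(7)): returned '5', offset=25
After 8 (read(8)): returned '', offset=25
After 9 (seek(+2, CUR)): offset=25
After 10 (read(8)): returned '', offset=25
After 11 (read(7)): returned '', offset=25
After 12 (read(1)): returned '', offset=25

Answer: 9N1PXYUA9YKDAA3K31Z6MV5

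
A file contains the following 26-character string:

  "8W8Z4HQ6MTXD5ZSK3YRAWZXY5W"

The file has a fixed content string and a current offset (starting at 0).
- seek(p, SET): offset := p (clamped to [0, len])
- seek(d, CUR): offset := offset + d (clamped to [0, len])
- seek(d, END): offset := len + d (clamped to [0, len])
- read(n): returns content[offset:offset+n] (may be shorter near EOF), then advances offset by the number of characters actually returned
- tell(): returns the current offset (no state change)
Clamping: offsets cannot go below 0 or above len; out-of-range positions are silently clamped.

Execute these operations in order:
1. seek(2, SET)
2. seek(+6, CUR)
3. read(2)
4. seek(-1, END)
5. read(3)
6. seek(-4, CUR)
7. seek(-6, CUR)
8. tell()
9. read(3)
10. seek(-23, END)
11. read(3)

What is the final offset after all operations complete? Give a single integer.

After 1 (seek(2, SET)): offset=2
After 2 (seek(+6, CUR)): offset=8
After 3 (read(2)): returned 'MT', offset=10
After 4 (seek(-1, END)): offset=25
After 5 (read(3)): returned 'W', offset=26
After 6 (seek(-4, CUR)): offset=22
After 7 (seek(-6, CUR)): offset=16
After 8 (tell()): offset=16
After 9 (read(3)): returned '3YR', offset=19
After 10 (seek(-23, END)): offset=3
After 11 (read(3)): returned 'Z4H', offset=6

Answer: 6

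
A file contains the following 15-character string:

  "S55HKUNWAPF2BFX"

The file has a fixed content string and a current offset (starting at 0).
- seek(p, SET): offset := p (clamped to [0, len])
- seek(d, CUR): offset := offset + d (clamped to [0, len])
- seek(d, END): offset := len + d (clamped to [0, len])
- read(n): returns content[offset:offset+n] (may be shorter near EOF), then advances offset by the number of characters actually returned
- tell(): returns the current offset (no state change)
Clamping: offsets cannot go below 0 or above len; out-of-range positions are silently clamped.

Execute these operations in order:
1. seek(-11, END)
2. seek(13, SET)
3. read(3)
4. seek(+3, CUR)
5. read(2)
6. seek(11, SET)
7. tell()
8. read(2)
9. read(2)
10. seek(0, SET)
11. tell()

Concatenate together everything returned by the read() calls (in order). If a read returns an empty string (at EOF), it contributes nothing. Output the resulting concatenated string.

Answer: FX2BFX

Derivation:
After 1 (seek(-11, END)): offset=4
After 2 (seek(13, SET)): offset=13
After 3 (read(3)): returned 'FX', offset=15
After 4 (seek(+3, CUR)): offset=15
After 5 (read(2)): returned '', offset=15
After 6 (seek(11, SET)): offset=11
After 7 (tell()): offset=11
After 8 (read(2)): returned '2B', offset=13
After 9 (read(2)): returned 'FX', offset=15
After 10 (seek(0, SET)): offset=0
After 11 (tell()): offset=0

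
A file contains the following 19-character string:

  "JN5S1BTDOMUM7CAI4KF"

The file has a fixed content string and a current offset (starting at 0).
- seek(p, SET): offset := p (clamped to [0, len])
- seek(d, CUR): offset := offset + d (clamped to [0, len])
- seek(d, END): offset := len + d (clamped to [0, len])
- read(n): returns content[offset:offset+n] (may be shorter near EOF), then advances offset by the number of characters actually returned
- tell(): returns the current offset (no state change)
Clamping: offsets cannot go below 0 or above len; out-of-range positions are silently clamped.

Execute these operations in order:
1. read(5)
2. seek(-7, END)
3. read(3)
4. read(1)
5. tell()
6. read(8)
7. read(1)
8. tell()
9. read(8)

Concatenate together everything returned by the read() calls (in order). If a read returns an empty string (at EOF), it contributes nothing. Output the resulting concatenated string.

After 1 (read(5)): returned 'JN5S1', offset=5
After 2 (seek(-7, END)): offset=12
After 3 (read(3)): returned '7CA', offset=15
After 4 (read(1)): returned 'I', offset=16
After 5 (tell()): offset=16
After 6 (read(8)): returned '4KF', offset=19
After 7 (read(1)): returned '', offset=19
After 8 (tell()): offset=19
After 9 (read(8)): returned '', offset=19

Answer: JN5S17CAI4KF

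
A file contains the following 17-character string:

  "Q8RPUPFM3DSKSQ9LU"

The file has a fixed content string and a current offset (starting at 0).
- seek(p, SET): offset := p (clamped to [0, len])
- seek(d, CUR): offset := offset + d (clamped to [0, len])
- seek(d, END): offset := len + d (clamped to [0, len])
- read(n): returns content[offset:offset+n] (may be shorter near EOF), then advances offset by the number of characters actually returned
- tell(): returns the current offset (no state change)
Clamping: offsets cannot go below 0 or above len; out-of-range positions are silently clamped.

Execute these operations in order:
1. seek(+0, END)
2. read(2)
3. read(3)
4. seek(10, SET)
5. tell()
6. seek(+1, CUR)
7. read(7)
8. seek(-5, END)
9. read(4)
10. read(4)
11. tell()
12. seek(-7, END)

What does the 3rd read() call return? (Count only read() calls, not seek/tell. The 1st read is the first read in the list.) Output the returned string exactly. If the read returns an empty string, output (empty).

After 1 (seek(+0, END)): offset=17
After 2 (read(2)): returned '', offset=17
After 3 (read(3)): returned '', offset=17
After 4 (seek(10, SET)): offset=10
After 5 (tell()): offset=10
After 6 (seek(+1, CUR)): offset=11
After 7 (read(7)): returned 'KSQ9LU', offset=17
After 8 (seek(-5, END)): offset=12
After 9 (read(4)): returned 'SQ9L', offset=16
After 10 (read(4)): returned 'U', offset=17
After 11 (tell()): offset=17
After 12 (seek(-7, END)): offset=10

Answer: KSQ9LU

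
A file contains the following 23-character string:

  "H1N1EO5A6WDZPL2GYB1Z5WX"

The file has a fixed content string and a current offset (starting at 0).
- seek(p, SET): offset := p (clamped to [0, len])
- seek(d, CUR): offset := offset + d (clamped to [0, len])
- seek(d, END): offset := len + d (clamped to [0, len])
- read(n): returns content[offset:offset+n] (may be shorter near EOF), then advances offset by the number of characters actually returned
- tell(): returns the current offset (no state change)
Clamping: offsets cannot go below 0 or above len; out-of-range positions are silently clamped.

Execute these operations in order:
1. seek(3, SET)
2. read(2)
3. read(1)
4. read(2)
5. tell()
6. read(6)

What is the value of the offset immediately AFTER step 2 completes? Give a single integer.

After 1 (seek(3, SET)): offset=3
After 2 (read(2)): returned '1E', offset=5

Answer: 5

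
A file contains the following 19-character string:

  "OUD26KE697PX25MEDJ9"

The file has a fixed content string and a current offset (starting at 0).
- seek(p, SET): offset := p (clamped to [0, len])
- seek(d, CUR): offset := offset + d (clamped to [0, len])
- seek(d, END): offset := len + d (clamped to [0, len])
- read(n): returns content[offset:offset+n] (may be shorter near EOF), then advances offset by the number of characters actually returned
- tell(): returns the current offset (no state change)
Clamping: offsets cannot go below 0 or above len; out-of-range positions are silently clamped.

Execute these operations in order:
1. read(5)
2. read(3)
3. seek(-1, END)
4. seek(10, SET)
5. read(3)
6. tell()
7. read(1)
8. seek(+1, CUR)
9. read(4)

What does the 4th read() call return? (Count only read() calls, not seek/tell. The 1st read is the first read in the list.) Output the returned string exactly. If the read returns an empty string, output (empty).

Answer: 5

Derivation:
After 1 (read(5)): returned 'OUD26', offset=5
After 2 (read(3)): returned 'KE6', offset=8
After 3 (seek(-1, END)): offset=18
After 4 (seek(10, SET)): offset=10
After 5 (read(3)): returned 'PX2', offset=13
After 6 (tell()): offset=13
After 7 (read(1)): returned '5', offset=14
After 8 (seek(+1, CUR)): offset=15
After 9 (read(4)): returned 'EDJ9', offset=19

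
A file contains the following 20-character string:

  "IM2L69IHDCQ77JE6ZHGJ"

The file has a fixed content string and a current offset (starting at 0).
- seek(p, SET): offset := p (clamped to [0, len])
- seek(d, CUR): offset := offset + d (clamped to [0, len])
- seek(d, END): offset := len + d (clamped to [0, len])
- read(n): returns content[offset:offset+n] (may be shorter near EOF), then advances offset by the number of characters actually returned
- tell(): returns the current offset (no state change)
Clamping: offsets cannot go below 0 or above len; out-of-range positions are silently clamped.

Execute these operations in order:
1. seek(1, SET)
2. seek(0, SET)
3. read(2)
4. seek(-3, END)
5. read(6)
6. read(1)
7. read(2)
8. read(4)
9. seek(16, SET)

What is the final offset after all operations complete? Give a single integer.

After 1 (seek(1, SET)): offset=1
After 2 (seek(0, SET)): offset=0
After 3 (read(2)): returned 'IM', offset=2
After 4 (seek(-3, END)): offset=17
After 5 (read(6)): returned 'HGJ', offset=20
After 6 (read(1)): returned '', offset=20
After 7 (read(2)): returned '', offset=20
After 8 (read(4)): returned '', offset=20
After 9 (seek(16, SET)): offset=16

Answer: 16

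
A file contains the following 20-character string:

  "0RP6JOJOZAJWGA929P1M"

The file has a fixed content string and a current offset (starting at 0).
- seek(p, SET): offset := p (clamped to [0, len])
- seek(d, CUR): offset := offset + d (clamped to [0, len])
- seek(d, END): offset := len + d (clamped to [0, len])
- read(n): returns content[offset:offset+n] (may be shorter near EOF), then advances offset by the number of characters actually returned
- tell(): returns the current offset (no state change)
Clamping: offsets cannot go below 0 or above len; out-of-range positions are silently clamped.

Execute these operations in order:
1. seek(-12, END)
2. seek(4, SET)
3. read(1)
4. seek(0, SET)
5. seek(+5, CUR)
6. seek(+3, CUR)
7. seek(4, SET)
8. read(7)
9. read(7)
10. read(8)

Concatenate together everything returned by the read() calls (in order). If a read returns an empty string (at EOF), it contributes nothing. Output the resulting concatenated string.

After 1 (seek(-12, END)): offset=8
After 2 (seek(4, SET)): offset=4
After 3 (read(1)): returned 'J', offset=5
After 4 (seek(0, SET)): offset=0
After 5 (seek(+5, CUR)): offset=5
After 6 (seek(+3, CUR)): offset=8
After 7 (seek(4, SET)): offset=4
After 8 (read(7)): returned 'JOJOZAJ', offset=11
After 9 (read(7)): returned 'WGA929P', offset=18
After 10 (read(8)): returned '1M', offset=20

Answer: JJOJOZAJWGA929P1M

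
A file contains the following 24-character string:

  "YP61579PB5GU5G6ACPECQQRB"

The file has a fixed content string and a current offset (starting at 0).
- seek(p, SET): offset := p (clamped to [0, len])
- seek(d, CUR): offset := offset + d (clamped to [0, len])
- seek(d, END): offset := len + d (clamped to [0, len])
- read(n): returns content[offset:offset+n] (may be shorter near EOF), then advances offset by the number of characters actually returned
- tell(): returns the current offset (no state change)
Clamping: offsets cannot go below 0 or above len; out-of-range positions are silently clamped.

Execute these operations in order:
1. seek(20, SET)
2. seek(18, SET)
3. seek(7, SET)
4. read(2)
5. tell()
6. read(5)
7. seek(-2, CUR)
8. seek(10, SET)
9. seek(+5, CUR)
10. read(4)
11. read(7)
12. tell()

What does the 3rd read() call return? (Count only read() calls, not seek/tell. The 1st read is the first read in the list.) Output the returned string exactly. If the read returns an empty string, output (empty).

After 1 (seek(20, SET)): offset=20
After 2 (seek(18, SET)): offset=18
After 3 (seek(7, SET)): offset=7
After 4 (read(2)): returned 'PB', offset=9
After 5 (tell()): offset=9
After 6 (read(5)): returned '5GU5G', offset=14
After 7 (seek(-2, CUR)): offset=12
After 8 (seek(10, SET)): offset=10
After 9 (seek(+5, CUR)): offset=15
After 10 (read(4)): returned 'ACPE', offset=19
After 11 (read(7)): returned 'CQQRB', offset=24
After 12 (tell()): offset=24

Answer: ACPE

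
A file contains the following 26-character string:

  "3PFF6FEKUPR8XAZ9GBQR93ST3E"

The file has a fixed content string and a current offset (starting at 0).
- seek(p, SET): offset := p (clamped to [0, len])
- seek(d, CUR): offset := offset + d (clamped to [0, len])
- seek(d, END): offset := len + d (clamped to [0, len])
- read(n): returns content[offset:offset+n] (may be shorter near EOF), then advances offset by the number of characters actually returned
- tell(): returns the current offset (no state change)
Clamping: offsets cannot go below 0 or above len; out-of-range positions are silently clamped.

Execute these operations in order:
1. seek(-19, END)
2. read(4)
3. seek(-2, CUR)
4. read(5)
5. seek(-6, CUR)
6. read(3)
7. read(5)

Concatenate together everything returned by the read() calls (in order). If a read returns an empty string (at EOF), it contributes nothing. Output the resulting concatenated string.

Answer: KUPRPR8XAUPR8XAZ9

Derivation:
After 1 (seek(-19, END)): offset=7
After 2 (read(4)): returned 'KUPR', offset=11
After 3 (seek(-2, CUR)): offset=9
After 4 (read(5)): returned 'PR8XA', offset=14
After 5 (seek(-6, CUR)): offset=8
After 6 (read(3)): returned 'UPR', offset=11
After 7 (read(5)): returned '8XAZ9', offset=16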